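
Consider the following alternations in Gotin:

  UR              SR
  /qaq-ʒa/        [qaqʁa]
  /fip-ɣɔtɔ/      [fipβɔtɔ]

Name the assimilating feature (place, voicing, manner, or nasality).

Comparing underlying and surface forms, /ʒ/ → [ʁ] is the alternation; the neighbouring /q/ is constant.
The change postalveolar → uvular matches the place of the preceding /q/, identifying this as place assimilation.
The same holds elsewhere in the data: /ɣ/ → [β] after /p/ (velar → bilabial, matching bilabial) — only place changes, and always toward the preceding segment.

place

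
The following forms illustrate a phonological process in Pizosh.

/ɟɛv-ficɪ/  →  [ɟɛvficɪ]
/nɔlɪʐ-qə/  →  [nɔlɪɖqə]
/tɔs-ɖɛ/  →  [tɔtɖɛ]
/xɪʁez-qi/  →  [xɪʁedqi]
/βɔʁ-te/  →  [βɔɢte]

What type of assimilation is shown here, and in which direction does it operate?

regressive manner assimilation

Comparing underlying and surface forms, /ʐ/ → [ɖ] is the alternation; the neighbouring /q/ is constant.
The change fricative → stop matches the manner of the following /q/, identifying this as manner assimilation.
Place and voice are unchanged, so the assimilation is partial, not total.
Checking the remaining alternations: /s/ → [t] before /ɖ/ (fricative → stop, matching a stop); /z/ → [d] before /q/ (fricative → stop, matching a stop); /ʁ/ → [ɢ] before /t/ (fricative → stop, matching a stop) — only manner changes, and always toward the following segment.
No alternation appears in [ɟɛvficɪ]: there the adjacent consonants already agree in manner (/v/ and /f/ are both fricatives), so this form is consistent with the same rule.
The trigger is the following segment, so the direction is regressive (anticipatory).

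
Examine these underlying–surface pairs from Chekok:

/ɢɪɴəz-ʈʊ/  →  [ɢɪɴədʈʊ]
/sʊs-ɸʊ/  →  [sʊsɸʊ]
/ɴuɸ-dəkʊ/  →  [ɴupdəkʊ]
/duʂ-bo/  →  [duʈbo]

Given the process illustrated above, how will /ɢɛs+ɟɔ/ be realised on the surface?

The data show regressive manner assimilation: /z/ → [d] before /ʈ/; /ɸ/ → [p] before /d/; /ʂ/ → [ʈ] before /b/. In each pair only manner changes, matching the following consonant, while place and voice stay constant.
No alternation appears in [sʊsɸʊ]: there the adjacent consonants already agree in manner (/s/ and /ɸ/ are both fricatives), so this form is consistent with the same rule.
The rule targets /s/ (voiceless alveolar fricative), which sits before the trigger /ɟ/ (stop).
Changing only its manner to stop gives [t] — the voiceless alveolar stop.

[ɢɛtɟɔ]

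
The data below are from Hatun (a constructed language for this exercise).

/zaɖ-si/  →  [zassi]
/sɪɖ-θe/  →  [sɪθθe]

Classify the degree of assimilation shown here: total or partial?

total assimilation

The segment that alternates is /ɖ/, which surfaces as [s] when adjacent to /s/.
The output [s] is identical to the trigger /s/ — every feature (place, manner, voicing) has been copied — so this is total assimilation.
The remaining alternation confirms this: /ɖ/ → [θ] before /θ/ — in each case the output is a copy of the following consonant.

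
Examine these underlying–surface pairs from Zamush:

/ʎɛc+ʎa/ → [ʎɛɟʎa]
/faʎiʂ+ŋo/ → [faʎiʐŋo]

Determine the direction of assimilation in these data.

The segment that alternates is /c/, which surfaces as [ɟ] when adjacent to /ʎ/.
/c/ is voiceless while /ʎ/ is voiced; the output [ɟ] is voiced, matching the trigger — so the feature that spreads is voicing.
Checking the remaining alternation: /ʂ/ → [ʐ] before /ŋ/ (voiceless → voiced, matching voiced) — only voicing changes, and always toward the following segment.
The trigger is the following segment, so the direction is regressive (anticipatory).

regressive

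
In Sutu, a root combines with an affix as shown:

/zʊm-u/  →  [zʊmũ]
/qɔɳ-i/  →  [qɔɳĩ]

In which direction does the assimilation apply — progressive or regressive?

progressive

The vowel /u/ surfaces as nasalised [ũ] next to the preceding nasal /m/ — it has acquired the [+nasal] feature of its neighbour.
Likewise in the remaining data: /i/ → [ĩ] after /ɳ/ — each time a vowel is nasalised next to a preceding nasal.
Because the conditioning nasal is to the left of the vowel that changes, the process is progressive (perseverative).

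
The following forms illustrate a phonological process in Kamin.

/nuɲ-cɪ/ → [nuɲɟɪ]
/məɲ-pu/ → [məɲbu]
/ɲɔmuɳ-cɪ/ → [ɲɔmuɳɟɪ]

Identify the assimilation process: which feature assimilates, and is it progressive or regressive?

progressive voicing assimilation

Comparing underlying and surface forms, /c/ → [ɟ] is the alternation; the neighbouring /ɲ/ is constant.
/c/ is voiceless while /ɲ/ is voiced; the output [ɟ] is voiced, matching the trigger — so the feature that spreads is voicing.
Place and manner are unchanged, so the assimilation is partial, not total.
The same holds elsewhere in the data: /p/ → [b] after /ɲ/ (voiceless → voiced, matching voiced); /c/ → [ɟ] after /ɳ/ (voiceless → voiced, matching voiced) — only voicing changes, and always toward the preceding segment.
Since the segment that changes follows the conditioning segment, the assimilation is progressive.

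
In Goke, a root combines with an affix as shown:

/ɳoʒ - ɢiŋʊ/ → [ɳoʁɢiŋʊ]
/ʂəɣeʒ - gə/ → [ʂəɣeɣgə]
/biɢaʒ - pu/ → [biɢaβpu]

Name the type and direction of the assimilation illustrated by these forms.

regressive place assimilation

The segment that alternates is /ʒ/, which surfaces as [ʁ] when adjacent to /ɢ/.
The change postalveolar → uvular matches the place of the following /ɢ/, identifying this as place assimilation.
Manner and voice are unchanged, so the assimilation is partial, not total.
The other alternating forms pattern the same way: /ʒ/ → [ɣ] before /g/ (postalveolar → velar, matching velar); /ʒ/ → [β] before /p/ (postalveolar → bilabial, matching bilabial) — only place changes, and always toward the following segment.
The trigger is the following segment, so the direction is regressive (anticipatory).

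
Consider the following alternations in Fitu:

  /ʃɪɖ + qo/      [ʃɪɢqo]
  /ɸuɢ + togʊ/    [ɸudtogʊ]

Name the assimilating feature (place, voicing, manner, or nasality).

place

Underlying /ɖ/ is realised as [ɢ] next to /q/; /q/ itself does not change.
The change retroflex → uvular matches the place of the following /q/, identifying this as place assimilation.
The same holds elsewhere in the data: /ɢ/ → [d] before /t/ (uvular → alveolar, matching alveolar) — only place changes, and always toward the following segment.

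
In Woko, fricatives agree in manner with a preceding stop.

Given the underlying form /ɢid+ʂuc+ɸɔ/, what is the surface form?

[ɢidʈucpɔ]

The rule targets /ʂ/ (voiceless retroflex fricative), which sits after the trigger /d/ (stop).
Changing only its manner to stop gives [ʈ] — the voiceless retroflex stop.
At the second juncture, /ɸ/ likewise becomes [p] adjacent to /c/.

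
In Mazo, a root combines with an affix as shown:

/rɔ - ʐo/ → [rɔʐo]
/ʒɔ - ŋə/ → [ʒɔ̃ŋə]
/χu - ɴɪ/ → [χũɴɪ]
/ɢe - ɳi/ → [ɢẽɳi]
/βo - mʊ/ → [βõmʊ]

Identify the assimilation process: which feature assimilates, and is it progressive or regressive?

The vowel /ɔ/ surfaces as nasalised [ɔ̃] next to the following nasal /ŋ/ — it has acquired the [+nasal] feature of its neighbour.
The other forms show the same pattern: /u/ → [ũ] before /ɴ/; /e/ → [ẽ] before /ɳ/; /o/ → [õ] before /m/ — each time a vowel is nasalised next to a following nasal.
No change occurs in [rɔʐo] because the vowel at the boundary is adjacent to an oral consonant, not a nasal (/ɔ/ next to /ʐ/).
Because the conditioning nasal is to the right of the vowel that changes, the process is regressive (anticipatory).

regressive nasality assimilation (vowel nasalisation)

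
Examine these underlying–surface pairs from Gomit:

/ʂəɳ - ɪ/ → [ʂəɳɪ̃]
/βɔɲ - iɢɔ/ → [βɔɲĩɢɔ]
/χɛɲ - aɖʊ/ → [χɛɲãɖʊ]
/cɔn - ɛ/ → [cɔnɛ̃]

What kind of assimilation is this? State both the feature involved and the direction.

The vowel /ɪ/ surfaces as nasalised [ɪ̃] next to the preceding nasal /ɳ/ — it has acquired the [+nasal] feature of its neighbour.
The other forms show the same pattern: /i/ → [ĩ] after /ɲ/; /a/ → [ã] after /ɲ/; /ɛ/ → [ɛ̃] after /n/ — each time a vowel is nasalised next to a preceding nasal.
Because the conditioning nasal is to the left of the vowel that changes, the process is progressive (perseverative).

progressive nasality assimilation (vowel nasalisation)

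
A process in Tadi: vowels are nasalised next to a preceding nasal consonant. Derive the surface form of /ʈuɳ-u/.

The vowel /u/ is adjacent to the preceding nasal /ɳ/, so it acquires [+nasal] and surfaces as [ũ].

[ʈuɳũ]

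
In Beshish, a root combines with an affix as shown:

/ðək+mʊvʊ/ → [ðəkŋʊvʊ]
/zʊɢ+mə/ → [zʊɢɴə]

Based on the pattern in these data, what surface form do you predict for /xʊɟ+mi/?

The data show progressive place assimilation: /m/ → [ŋ] after /k/; /m/ → [ɴ] after /ɢ/. In each pair only place changes, matching the preceding consonant, while manner and voice stay constant.
The rule targets /m/ (voiced bilabial nasal), which sits after the trigger /ɟ/ (palatal).
A voiced palatal nasal is [ɲ], so the surface segment is [ɲ].

[xʊɟɲi]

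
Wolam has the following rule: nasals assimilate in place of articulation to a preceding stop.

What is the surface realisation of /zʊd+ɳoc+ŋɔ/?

[zʊdnocɲɔ]

/ɳ/ is a voiced retroflex nasal. The preceding trigger /d/ is alveolar, so /ɳ/ must become alveolar as well.
A voiced alveolar nasal is [n], so the surface segment is [n].
The same rule applies at the second boundary: /ŋ/ → [ɲ] next to /c/.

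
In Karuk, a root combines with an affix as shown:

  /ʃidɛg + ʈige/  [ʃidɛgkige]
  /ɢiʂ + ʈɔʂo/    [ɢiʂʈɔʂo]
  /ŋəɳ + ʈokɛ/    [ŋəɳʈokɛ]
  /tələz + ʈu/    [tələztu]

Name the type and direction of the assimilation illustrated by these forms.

The segment that alternates is /ʈ/, which surfaces as [k] when adjacent to /g/.
The change retroflex → velar matches the place of the preceding /g/, identifying this as place assimilation.
Manner and voice are unchanged, so the assimilation is partial, not total.
The same holds elsewhere in the data: /ʈ/ → [t] after /z/ (retroflex → alveolar, matching alveolar) — only place changes, and always toward the preceding segment.
Nothing changes in [ɢiʂʈɔʂo], [ŋəɳʈokɛ]: there the adjacent consonants already agree in place (/ʈ/ and /ʂ/ are both retroflex; /ʈ/ and /ɳ/ are both retroflex), so these forms are consistent with the same rule.
The trigger is the preceding segment, so the direction is progressive (perseverative).

progressive place assimilation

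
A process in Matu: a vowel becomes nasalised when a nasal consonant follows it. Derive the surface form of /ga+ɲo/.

[gãɲo]

The vowel /a/ is adjacent to the following nasal /ɲ/, so it acquires [+nasal] and surfaces as [ã].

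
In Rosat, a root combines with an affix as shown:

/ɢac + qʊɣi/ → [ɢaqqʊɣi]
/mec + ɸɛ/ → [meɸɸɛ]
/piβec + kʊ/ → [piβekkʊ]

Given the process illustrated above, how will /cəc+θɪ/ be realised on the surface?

[cəθθɪ]

The data show regressive total assimilation (/c/ → [q] before /q/; /c/ → [ɸ] before /ɸ/; /c/ → [k] before /k/): in every case the target segment becomes identical to its following neighbour, copying more than a single feature.
/c/ is the segment targeted by the rule; it sits immediately before /θ/, so it assimilates completely and surfaces as [θ].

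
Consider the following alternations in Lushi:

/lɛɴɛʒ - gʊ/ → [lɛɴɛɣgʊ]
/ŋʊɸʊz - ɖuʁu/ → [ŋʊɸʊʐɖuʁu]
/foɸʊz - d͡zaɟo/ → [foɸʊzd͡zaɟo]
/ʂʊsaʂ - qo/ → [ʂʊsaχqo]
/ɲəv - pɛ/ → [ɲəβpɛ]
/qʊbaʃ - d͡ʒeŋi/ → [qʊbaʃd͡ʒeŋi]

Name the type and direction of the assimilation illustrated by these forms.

regressive place assimilation

Comparing underlying and surface forms, /ʒ/ → [ɣ] is the alternation; the neighbouring /g/ is constant.
/ʒ/ is postalveolar while /g/ is velar; the output [ɣ] is velar, matching the trigger — so the feature that spreads is place.
Manner and voice are unchanged, so the assimilation is partial, not total.
The same holds elsewhere in the data: /z/ → [ʐ] before /ɖ/ (alveolar → retroflex, matching retroflex); /ʂ/ → [χ] before /q/ (retroflex → uvular, matching uvular); /v/ → [β] before /p/ (labiodental → bilabial, matching bilabial) — only place changes, and always toward the following segment.
No alternation appears in [foɸʊzd͡zaɟo], [qʊbaʃd͡ʒeŋi]: there the adjacent consonants already agree in place (/z/ and /d͡z/ are both alveolar; /ʃ/ and /d͡ʒ/ are both postalveolar), so these forms are consistent with the same rule.
Since the segment that changes precedes the conditioning segment, the assimilation is regressive.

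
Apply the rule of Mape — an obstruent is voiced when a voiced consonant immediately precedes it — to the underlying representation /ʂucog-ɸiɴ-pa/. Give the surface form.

The rule targets /ɸ/ (voiceless bilabial fricative), which sits after the trigger /g/ (voiced).
Changing only its voicing to voiced gives [β] — the voiced bilabial fricative.
The same rule applies at the second boundary: /p/ → [b] next to /ɴ/.

[ʂucogβiɴba]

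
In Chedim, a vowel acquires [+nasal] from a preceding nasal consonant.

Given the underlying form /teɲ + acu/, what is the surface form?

/a/ sits next to the nasal /ɲ/ and is therefore nasalised to [ã].

[teɲãcu]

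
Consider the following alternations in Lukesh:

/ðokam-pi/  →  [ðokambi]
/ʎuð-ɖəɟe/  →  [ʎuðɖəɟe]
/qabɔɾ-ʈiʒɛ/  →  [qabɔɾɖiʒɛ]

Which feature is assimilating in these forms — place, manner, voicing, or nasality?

Underlying /p/ is realised as [b] next to /m/; /m/ itself does not change.
The change voiceless → voiced matches the voicing of the preceding /m/, identifying this as voicing assimilation.
Checking the remaining alternation: /ʈ/ → [ɖ] after /ɾ/ (voiceless → voiced, matching voiced) — only voicing changes, and always toward the preceding segment.
Nothing changes in [ʎuðɖəɟe]: there the adjacent consonants already agree in voicing (/ɖ/ and /ð/ are both voiced), so this form is consistent with the same rule.

voicing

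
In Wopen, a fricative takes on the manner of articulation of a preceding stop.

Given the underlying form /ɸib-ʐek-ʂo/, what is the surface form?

[ɸibɖekʈo]

/ʐ/ is a voiced retroflex fricative. The preceding trigger /b/ is a stop, so /ʐ/ must become a stop as well.
The voiced retroflex stop is [ɖ], so /ʐ/ → [ɖ].
The same rule applies at the second boundary: /ʂ/ → [ʈ] next to /k/.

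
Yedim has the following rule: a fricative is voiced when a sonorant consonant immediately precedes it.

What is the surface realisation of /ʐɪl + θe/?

[ʐɪlðe]

/θ/ is a voiceless dental fricative. The preceding trigger /l/ is voiced, so /θ/ must become voiced as well.
The voiced dental fricative is [ð], so /θ/ → [ð].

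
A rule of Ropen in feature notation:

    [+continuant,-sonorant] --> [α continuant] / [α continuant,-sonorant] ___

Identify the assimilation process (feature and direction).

progressive manner assimilation

The shared variable α links the value of [continuant] on the target to that of the neighbouring obstruent. [continuant] distinguishes stops from fricatives — a manner-of-articulation feature — so this is manner assimilation.
The conditioning segment sits to the left of the focus bar, meaning the trigger precedes the segment that changes — progressive assimilation.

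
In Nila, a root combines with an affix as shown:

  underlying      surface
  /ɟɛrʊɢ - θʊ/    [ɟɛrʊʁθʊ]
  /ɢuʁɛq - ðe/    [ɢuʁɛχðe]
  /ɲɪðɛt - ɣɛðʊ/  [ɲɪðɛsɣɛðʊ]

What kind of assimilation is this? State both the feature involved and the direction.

regressive manner assimilation

Comparing underlying and surface forms, /ɢ/ → [ʁ] is the alternation; the neighbouring /θ/ is constant.
The change stop → fricative matches the manner of the following /θ/, identifying this as manner assimilation.
Place and voice are unchanged, so the assimilation is partial, not total.
The other alternating forms pattern the same way: /q/ → [χ] before /ð/ (stop → fricative, matching a fricative); /t/ → [s] before /ɣ/ (stop → fricative, matching a fricative) — only manner changes, and always toward the following segment.
The trigger is the following segment, so the direction is regressive (anticipatory).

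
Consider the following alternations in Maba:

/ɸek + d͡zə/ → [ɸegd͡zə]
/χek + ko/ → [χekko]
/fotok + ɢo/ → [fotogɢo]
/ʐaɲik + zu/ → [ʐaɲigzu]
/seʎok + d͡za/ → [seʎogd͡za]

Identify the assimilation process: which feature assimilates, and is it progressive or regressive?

regressive voicing assimilation

The segment that alternates is /k/, which surfaces as [g] when adjacent to /d͡z/.
/k/ is voiceless while /d͡z/ is voiced; the output [g] is voiced, matching the trigger — so the feature that spreads is voicing.
Place and manner are unchanged, so the assimilation is partial, not total.
The other alternating forms pattern the same way: /k/ → [g] before /ɢ/ (voiceless → voiced, matching voiced); /k/ → [g] before /z/ (voiceless → voiced, matching voiced) — only voicing changes, and always toward the following segment.
No alternation appears in [χekko]: there the adjacent consonants already agree in voicing (/k/ and /k/ are both voiceless), so this form is consistent with the same rule.
The trigger is the following segment, so the direction is regressive (anticipatory).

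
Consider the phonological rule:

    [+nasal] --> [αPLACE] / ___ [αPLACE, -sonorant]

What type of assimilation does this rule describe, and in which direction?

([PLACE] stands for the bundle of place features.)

regressive place assimilation

The shared variable α links the value of the place features (abbreviated [PLACE]) on the target to the same value on the neighbouring segment, so place is the feature that assimilates.
The conditioning segment sits to the right of the focus bar, meaning the trigger follows the segment that changes — regressive assimilation.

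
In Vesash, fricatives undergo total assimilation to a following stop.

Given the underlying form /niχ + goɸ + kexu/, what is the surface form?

[niggokkexu]

/χ/ is the segment targeted by the rule; it sits immediately before /g/, so it assimilates completely and surfaces as [g].
The same rule applies at the second boundary: /ɸ/ → [k] next to /k/.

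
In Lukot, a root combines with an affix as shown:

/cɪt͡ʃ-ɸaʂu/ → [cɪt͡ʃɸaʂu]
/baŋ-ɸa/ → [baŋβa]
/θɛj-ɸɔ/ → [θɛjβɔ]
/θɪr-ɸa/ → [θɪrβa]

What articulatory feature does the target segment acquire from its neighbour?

Underlying /ɸ/ is realised as [β] next to /ŋ/; /ŋ/ itself does not change.
The change voiceless → voiced matches the voicing of the preceding /ŋ/, identifying this as voicing assimilation.
The same holds elsewhere in the data: /ɸ/ → [β] after /j/ (voiceless → voiced, matching voiced); /ɸ/ → [β] after /r/ (voiceless → voiced, matching voiced) — only voicing changes, and always toward the preceding segment.
Nothing changes in [cɪt͡ʃɸaʂu]: there the adjacent consonants already agree in voicing (/ɸ/ and /t͡ʃ/ are both voiceless), so this form is consistent with the same rule.

voicing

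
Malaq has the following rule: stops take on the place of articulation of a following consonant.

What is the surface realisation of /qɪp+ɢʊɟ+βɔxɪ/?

[qɪqɢʊbβɔxɪ]

The rule targets /p/ (voiceless bilabial stop), which sits before the trigger /ɢ/ (uvular).
Changing only its place to uvular gives [q] — the voiceless uvular stop.
The same rule applies at the second boundary: /ɟ/ → [b] next to /β/.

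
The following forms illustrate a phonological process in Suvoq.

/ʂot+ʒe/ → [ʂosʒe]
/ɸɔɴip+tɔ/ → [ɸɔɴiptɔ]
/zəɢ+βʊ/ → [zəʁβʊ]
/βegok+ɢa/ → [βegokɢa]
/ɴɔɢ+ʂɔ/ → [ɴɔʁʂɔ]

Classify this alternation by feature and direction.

Comparing underlying and surface forms, /t/ → [s] is the alternation; the neighbouring /ʒ/ is constant.
/t/ is a stop while /ʒ/ is a fricative; the output [s] is a fricative, matching the trigger — so the feature that spreads is manner.
Place and voice are unchanged, so the assimilation is partial, not total.
Checking the remaining alternations: /ɢ/ → [ʁ] before /β/ (stop → fricative, matching a fricative); /ɢ/ → [ʁ] before /ʂ/ (stop → fricative, matching a fricative) — only manner changes, and always toward the following segment.
No alternation appears in [ɸɔɴiptɔ], [βegokɢa]: there the adjacent consonants already agree in manner (/p/ and /t/ are both stops; /k/ and /ɢ/ are both stops), so these forms are consistent with the same rule.
Since the segment that changes precedes the conditioning segment, the assimilation is regressive.

regressive manner assimilation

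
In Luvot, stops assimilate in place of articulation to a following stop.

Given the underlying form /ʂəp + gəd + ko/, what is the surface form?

The rule targets /p/ (voiceless bilabial stop), which sits before the trigger /g/ (velar).
Changing only its place to velar gives [k] — the voiceless velar stop.
At the second juncture, /d/ likewise becomes [g] adjacent to /k/.

[ʂəkgəgko]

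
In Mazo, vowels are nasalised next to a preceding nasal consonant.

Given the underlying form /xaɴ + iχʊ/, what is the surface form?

/i/ sits next to the nasal /ɴ/ and is therefore nasalised to [ĩ].

[xaɴĩχʊ]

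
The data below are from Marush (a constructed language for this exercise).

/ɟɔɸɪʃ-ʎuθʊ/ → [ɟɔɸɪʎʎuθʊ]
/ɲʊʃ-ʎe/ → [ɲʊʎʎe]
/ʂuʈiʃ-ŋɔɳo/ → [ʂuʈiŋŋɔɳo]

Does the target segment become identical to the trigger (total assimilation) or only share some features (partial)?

Underlying /ʃ/ is realised as [ʎ] next to /ʎ/; /ʎ/ itself does not change.
The output [ʎ] is identical to the trigger /ʎ/ — every feature (place, manner, voicing) has been copied — so this is total assimilation.
The remaining alternation confirms this: /ʃ/ → [ŋ] before /ŋ/ — in each case the output is a copy of the following consonant.

total assimilation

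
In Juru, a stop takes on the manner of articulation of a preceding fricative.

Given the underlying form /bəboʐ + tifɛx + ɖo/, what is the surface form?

[bəboʐsifɛxʐo]

The rule targets /t/ (voiceless alveolar stop), which sits after the trigger /ʐ/ (fricative).
The voiceless alveolar fricative is [s], so /t/ → [s].
The same rule applies at the second boundary: /ɖ/ → [ʐ] next to /x/.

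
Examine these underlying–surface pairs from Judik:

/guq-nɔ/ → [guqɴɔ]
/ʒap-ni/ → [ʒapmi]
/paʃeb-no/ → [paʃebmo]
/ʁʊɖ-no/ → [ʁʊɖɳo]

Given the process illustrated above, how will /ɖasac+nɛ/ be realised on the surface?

[ɖasacɲɛ]

The data show progressive place assimilation: /n/ → [ɴ] after /q/; /n/ → [m] after /p/; /n/ → [m] after /b/; /n/ → [ɳ] after /ɖ/. In each pair only place changes, matching the preceding consonant, while manner and voice stay constant.
/n/ is a voiced alveolar nasal. The preceding trigger /c/ is palatal, so /n/ must become palatal as well.
A voiced palatal nasal is [ɲ], so the surface segment is [ɲ].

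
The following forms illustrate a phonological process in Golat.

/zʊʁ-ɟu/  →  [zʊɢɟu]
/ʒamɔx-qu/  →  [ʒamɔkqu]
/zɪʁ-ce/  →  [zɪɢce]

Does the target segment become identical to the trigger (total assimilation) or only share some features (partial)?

Comparing underlying and surface forms, /ʁ/ → [ɢ] is the alternation; the neighbouring /ɟ/ is constant.
The change fricative → stop matches the manner of the following /ɟ/, identifying this as manner assimilation.
Place and voice are unchanged, so the assimilation is partial, not total.
Checking the remaining alternations: /x/ → [k] before /q/ (fricative → stop, matching a stop); /ʁ/ → [ɢ] before /c/ (fricative → stop, matching a stop) — only manner changes, and always toward the following segment.

partial assimilation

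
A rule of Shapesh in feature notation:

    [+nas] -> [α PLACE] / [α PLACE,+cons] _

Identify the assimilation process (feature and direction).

progressive place assimilation

The rule copies the place features (abbreviated [PLACE]) from the environment onto the target, so the assimilating feature is place.
The conditioning segment sits to the left of the focus bar, meaning the trigger precedes the segment that changes — progressive assimilation.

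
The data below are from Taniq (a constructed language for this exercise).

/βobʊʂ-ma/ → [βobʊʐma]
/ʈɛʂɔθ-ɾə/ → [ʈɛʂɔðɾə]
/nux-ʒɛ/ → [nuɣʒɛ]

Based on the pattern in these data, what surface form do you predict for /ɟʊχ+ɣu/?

The data show regressive voicing assimilation: /ʂ/ → [ʐ] before /m/; /θ/ → [ð] before /ɾ/; /x/ → [ɣ] before /ʒ/. In each pair only voicing changes, matching the following consonant, while place and manner stay constant.
/χ/ is a voiceless uvular fricative. The following trigger /ɣ/ is voiced, so /χ/ must become voiced as well.
The voiced uvular fricative is [ʁ], so /χ/ → [ʁ].

[ɟʊʁɣu]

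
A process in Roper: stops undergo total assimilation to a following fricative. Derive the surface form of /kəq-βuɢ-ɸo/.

[kəββuɸɸo]

/q/ is the segment targeted by the rule; it sits immediately before /β/, so it assimilates completely and surfaces as [β].
At the second juncture, /ɢ/ likewise becomes [ɸ] adjacent to /ɸ/.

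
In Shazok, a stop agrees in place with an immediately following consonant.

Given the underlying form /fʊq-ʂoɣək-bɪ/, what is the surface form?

[fʊʈʂoɣəpbɪ]

/q/ is a voiceless uvular stop. The following trigger /ʂ/ is retroflex, so /q/ must become retroflex as well.
Changing only its place to retroflex gives [ʈ] — the voiceless retroflex stop.
The same rule applies at the second boundary: /k/ → [p] next to /b/.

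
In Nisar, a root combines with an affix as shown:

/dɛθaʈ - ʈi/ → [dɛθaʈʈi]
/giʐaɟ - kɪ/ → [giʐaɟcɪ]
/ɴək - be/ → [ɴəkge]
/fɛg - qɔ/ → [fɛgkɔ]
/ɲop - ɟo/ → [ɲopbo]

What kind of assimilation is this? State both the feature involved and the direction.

progressive place assimilation

Underlying /k/ is realised as [c] next to /ɟ/; /ɟ/ itself does not change.
The change velar → palatal matches the place of the preceding /ɟ/, identifying this as place assimilation.
Manner and voice are unchanged, so the assimilation is partial, not total.
Checking the remaining alternations: /b/ → [g] after /k/ (bilabial → velar, matching velar); /q/ → [k] after /g/ (uvular → velar, matching velar); /ɟ/ → [b] after /p/ (palatal → bilabial, matching bilabial) — only place changes, and always toward the preceding segment.
Nothing changes in [dɛθaʈʈi]: there the adjacent consonants already agree in place (/ʈ/ and /ʈ/ are both retroflex), so this form is consistent with the same rule.
Since the segment that changes follows the conditioning segment, the assimilation is progressive.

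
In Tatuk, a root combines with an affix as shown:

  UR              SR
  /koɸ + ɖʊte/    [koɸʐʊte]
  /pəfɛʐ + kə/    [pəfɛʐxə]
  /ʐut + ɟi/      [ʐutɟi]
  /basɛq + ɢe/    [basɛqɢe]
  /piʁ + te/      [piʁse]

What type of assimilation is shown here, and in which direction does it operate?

Underlying /ɖ/ is realised as [ʐ] next to /ɸ/; /ɸ/ itself does not change.
/ɖ/ is a stop while /ɸ/ is a fricative; the output [ʐ] is a fricative, matching the trigger — so the feature that spreads is manner.
Place and voice are unchanged, so the assimilation is partial, not total.
The other alternating forms pattern the same way: /k/ → [x] after /ʐ/ (stop → fricative, matching a fricative); /t/ → [s] after /ʁ/ (stop → fricative, matching a fricative) — only manner changes, and always toward the preceding segment.
No alternation appears in [ʐutɟi], [basɛqɢe]: there the adjacent consonants already agree in manner (/ɟ/ and /t/ are both stops; /ɢ/ and /q/ are both stops), so these forms are consistent with the same rule.
Since the segment that changes follows the conditioning segment, the assimilation is progressive.

progressive manner assimilation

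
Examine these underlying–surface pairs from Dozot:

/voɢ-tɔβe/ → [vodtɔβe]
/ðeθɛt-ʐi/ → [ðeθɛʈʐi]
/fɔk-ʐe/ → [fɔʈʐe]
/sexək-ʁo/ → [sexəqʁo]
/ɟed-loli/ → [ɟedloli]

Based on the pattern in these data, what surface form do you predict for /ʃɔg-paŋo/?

The data show regressive place assimilation: /ɢ/ → [d] before /t/; /t/ → [ʈ] before /ʐ/; /k/ → [ʈ] before /ʐ/; /k/ → [q] before /ʁ/. In each pair only place changes, matching the following consonant, while manner and voice stay constant.
No alternation appears in [ɟedloli]: there the adjacent consonants already agree in place (/d/ and /l/ are both alveolar), so this form is consistent with the same rule.
/g/ is a voiced velar stop. The following trigger /p/ is bilabial, so /g/ must become bilabial as well.
Changing only its place to bilabial gives [b] — the voiced bilabial stop.

[ʃɔbpaŋo]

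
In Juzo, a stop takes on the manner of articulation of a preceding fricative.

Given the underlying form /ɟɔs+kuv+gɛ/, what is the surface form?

[ɟɔsxuvɣɛ]

/k/ is a voiceless velar stop. The preceding trigger /s/ is a fricative, so /k/ must become a fricative as well.
The voiceless velar fricative is [x], so /k/ → [x].
At the second juncture, /g/ likewise becomes [ɣ] adjacent to /v/.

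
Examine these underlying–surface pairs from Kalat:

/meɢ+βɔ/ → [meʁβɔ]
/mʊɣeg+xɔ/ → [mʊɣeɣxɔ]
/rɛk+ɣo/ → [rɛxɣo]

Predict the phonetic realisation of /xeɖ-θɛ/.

[xeʐθɛ]

The data show regressive manner assimilation: /ɢ/ → [ʁ] before /β/; /g/ → [ɣ] before /x/; /k/ → [x] before /ɣ/. In each pair only manner changes, matching the following consonant, while place and voice stay constant.
The rule targets /ɖ/ (voiced retroflex stop), which sits before the trigger /θ/ (fricative).
Changing only its manner to fricative gives [ʐ] — the voiced retroflex fricative.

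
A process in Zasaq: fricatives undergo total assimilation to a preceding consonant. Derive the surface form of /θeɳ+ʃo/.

[θeɳɳo]

/ʃ/ is the segment targeted by the rule; it sits immediately after /ɳ/, so it assimilates completely and surfaces as [ɳ].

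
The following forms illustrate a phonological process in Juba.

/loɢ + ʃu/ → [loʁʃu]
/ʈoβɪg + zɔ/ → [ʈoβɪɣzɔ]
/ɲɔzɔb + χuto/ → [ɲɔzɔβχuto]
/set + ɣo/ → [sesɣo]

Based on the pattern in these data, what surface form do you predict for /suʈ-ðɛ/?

The data show regressive manner assimilation: /ɢ/ → [ʁ] before /ʃ/; /g/ → [ɣ] before /z/; /b/ → [β] before /χ/; /t/ → [s] before /ɣ/. In each pair only manner changes, matching the following consonant, while place and voice stay constant.
/ʈ/ is a voiceless retroflex stop. The following trigger /ð/ is a fricative, so /ʈ/ must become a fricative as well.
The voiceless retroflex fricative is [ʂ], so /ʈ/ → [ʂ].

[suʂðɛ]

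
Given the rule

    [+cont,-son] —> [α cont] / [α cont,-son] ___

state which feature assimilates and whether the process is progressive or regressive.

progressive manner assimilation

The rule copies [cont] (continuancy) from the environment onto the target fricatives; since [±cont] encodes the stop/fricative manner contrast, the assimilating dimension is manner.
Since the environment is written before the underscore, the trigger precedes the target; the direction is progressive.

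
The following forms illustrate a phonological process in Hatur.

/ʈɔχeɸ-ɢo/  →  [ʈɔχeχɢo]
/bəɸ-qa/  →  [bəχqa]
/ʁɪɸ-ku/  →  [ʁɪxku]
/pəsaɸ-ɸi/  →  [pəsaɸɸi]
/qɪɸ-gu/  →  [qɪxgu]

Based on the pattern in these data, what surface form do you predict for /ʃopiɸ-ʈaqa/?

[ʃopiʂʈaqa]

The data show regressive place assimilation: /ɸ/ → [χ] before /ɢ/; /ɸ/ → [χ] before /q/; /ɸ/ → [x] before /k/; /ɸ/ → [x] before /g/. In each pair only place changes, matching the following consonant, while manner and voice stay constant.
Nothing changes in [pəsaɸɸi]: there the adjacent consonants already agree in place (/ɸ/ and /ɸ/ are both bilabial), so this form is consistent with the same rule.
/ɸ/ is a voiceless bilabial fricative. The following trigger /ʈ/ is retroflex, so /ɸ/ must become retroflex as well.
A voiceless retroflex fricative is [ʂ], so the surface segment is [ʂ].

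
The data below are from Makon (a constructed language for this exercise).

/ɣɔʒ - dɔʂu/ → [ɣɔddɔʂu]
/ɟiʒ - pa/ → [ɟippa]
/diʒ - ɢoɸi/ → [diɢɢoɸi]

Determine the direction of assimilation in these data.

regressive

Comparing underlying and surface forms, /ʒ/ → [d] is the alternation; the neighbouring /d/ is constant.
The output [d] is identical to the trigger /d/ — every feature (place, manner, voicing) has been copied — so this is total assimilation.
The remaining alternations confirm this: /ʒ/ → [p] before /p/; /ʒ/ → [ɢ] before /ɢ/ — in each case the output is a copy of the following consonant.
Since the segment that changes precedes the conditioning segment, the assimilation is regressive.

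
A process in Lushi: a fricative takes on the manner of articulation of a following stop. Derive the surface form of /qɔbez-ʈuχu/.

[qɔbedʈuχu]

/z/ is a voiced alveolar fricative. The following trigger /ʈ/ is a stop, so /z/ must become a stop as well.
Changing only its manner to stop gives [d] — the voiced alveolar stop.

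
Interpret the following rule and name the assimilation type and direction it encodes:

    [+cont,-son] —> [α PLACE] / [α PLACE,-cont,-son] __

The rule copies the place features (abbreviated [PLACE]) from the environment onto the target, so the assimilating feature is place.
Since the environment is written before the underscore, the trigger precedes the target; the direction is progressive.

progressive place assimilation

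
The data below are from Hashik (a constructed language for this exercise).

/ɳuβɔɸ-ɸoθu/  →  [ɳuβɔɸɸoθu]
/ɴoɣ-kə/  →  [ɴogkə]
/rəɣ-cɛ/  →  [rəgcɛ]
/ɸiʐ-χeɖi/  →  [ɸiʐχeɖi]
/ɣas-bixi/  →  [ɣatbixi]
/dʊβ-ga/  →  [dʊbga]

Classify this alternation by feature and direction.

regressive manner assimilation

Underlying /ɣ/ is realised as [g] next to /k/; /k/ itself does not change.
/ɣ/ is a fricative while /k/ is a stop; the output [g] is a stop, matching the trigger — so the feature that spreads is manner.
Place and voice are unchanged, so the assimilation is partial, not total.
The other alternating forms pattern the same way: /ɣ/ → [g] before /c/ (fricative → stop, matching a stop); /s/ → [t] before /b/ (fricative → stop, matching a stop); /β/ → [b] before /g/ (fricative → stop, matching a stop) — only manner changes, and always toward the following segment.
No alternation appears in [ɳuβɔɸɸoθu], [ɸiʐχeɖi]: there the adjacent consonants already agree in manner (/ɸ/ and /ɸ/ are both fricatives; /ʐ/ and /χ/ are both fricatives), so these forms are consistent with the same rule.
The trigger is the following segment, so the direction is regressive (anticipatory).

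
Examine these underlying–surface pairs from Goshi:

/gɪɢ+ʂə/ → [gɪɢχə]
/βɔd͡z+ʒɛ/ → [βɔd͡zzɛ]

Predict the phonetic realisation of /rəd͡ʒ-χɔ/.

[rəd͡ʒʃɔ]

The data show progressive place assimilation: /ʂ/ → [χ] after /ɢ/; /ʒ/ → [z] after /d͡z/. In each pair only place changes, matching the preceding consonant, while manner and voice stay constant.
The rule targets /χ/ (voiceless uvular fricative), which sits after the trigger /d͡ʒ/ (postalveolar).
Changing only its place to postalveolar gives [ʃ] — the voiceless postalveolar fricative.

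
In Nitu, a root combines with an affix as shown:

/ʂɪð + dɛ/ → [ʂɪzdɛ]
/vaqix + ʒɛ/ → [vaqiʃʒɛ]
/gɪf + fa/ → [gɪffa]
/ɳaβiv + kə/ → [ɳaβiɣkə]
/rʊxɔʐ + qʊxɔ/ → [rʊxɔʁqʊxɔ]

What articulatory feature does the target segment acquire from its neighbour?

place

Comparing underlying and surface forms, /ð/ → [z] is the alternation; the neighbouring /d/ is constant.
/ð/ is dental while /d/ is alveolar; the output [z] is alveolar, matching the trigger — so the feature that spreads is place.
Checking the remaining alternations: /x/ → [ʃ] before /ʒ/ (velar → postalveolar, matching postalveolar); /v/ → [ɣ] before /k/ (labiodental → velar, matching velar); /ʐ/ → [ʁ] before /q/ (retroflex → uvular, matching uvular) — only place changes, and always toward the following segment.
Nothing changes in [gɪffa]: there the adjacent consonants already agree in place (/f/ and /f/ are both labiodental), so this form is consistent with the same rule.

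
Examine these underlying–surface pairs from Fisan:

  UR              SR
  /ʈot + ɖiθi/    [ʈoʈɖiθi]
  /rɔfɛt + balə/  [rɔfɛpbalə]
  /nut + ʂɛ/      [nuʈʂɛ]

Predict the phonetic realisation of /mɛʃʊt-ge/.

[mɛʃʊkge]

The data show regressive place assimilation: /t/ → [ʈ] before /ɖ/; /t/ → [p] before /b/; /t/ → [ʈ] before /ʂ/. In each pair only place changes, matching the following consonant, while manner and voice stay constant.
/t/ is a voiceless alveolar stop. The following trigger /g/ is velar, so /t/ must become velar as well.
Changing only its place to velar gives [k] — the voiceless velar stop.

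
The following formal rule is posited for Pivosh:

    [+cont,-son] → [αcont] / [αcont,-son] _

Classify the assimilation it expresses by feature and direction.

progressive manner assimilation

The rule copies [cont] (continuancy) from the environment onto the target fricatives; since [±cont] encodes the stop/fricative manner contrast, the assimilating dimension is manner.
The conditioning segment sits to the left of the focus bar, meaning the trigger precedes the segment that changes — progressive assimilation.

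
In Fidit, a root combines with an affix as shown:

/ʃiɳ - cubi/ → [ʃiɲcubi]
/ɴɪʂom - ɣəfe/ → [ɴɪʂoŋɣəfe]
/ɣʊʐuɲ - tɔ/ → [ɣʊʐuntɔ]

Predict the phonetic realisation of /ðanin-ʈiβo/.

[ðaniɳʈiβo]

The data show regressive place assimilation: /ɳ/ → [ɲ] before /c/; /m/ → [ŋ] before /ɣ/; /ɲ/ → [n] before /t/. In each pair only place changes, matching the following consonant, while manner and voice stay constant.
/n/ is a voiced alveolar nasal. The following trigger /ʈ/ is retroflex, so /n/ must become retroflex as well.
The voiced retroflex nasal is [ɳ], so /n/ → [ɳ].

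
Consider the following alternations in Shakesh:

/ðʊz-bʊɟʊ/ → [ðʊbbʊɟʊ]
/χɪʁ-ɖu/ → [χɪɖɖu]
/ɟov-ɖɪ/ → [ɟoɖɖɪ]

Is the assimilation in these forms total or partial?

total assimilation

Underlying /z/ is realised as [b] next to /b/; /b/ itself does not change.
The output [b] is identical to the trigger /b/ — every feature (place, manner, voicing) has been copied — so this is total assimilation.
The remaining alternations confirm this: /ʁ/ → [ɖ] before /ɖ/; /v/ → [ɖ] before /ɖ/ — in each case the output is a copy of the following consonant.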